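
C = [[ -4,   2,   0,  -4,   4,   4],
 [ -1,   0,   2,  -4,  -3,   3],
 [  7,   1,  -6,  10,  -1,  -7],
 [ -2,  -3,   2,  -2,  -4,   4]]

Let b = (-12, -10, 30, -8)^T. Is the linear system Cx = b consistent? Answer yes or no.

Row reduce the augmented matrix [C | b].
R2 ← R2 − (1/4)·R1: [0, -1/2, 2, -3, -4, 2, -7]
R3 ← R3 + (7/4)·R1: [0, 9/2, -6, 3, 6, 0, 9]
R4 ← R4 − (1/2)·R1: [0, -4, 2, 0, -6, 2, -2]
R3 ← R3 + (9)·R2: [0, 0, 12, -24, -30, 18, -54]
R4 ← R4 − (8)·R2: [0, 0, -14, 24, 26, -14, 54]
R4 ← R4 + (7/6)·R3: [0, 0, 0, -4, -9, 7, -9]
The echelon form has 4 nonzero rows, and every pivot lies in the first 6 columns, so rank(C) = rank([C|b]) = 4.
The system is consistent.

yes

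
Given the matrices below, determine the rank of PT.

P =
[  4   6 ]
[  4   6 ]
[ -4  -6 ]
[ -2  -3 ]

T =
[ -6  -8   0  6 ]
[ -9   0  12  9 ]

1

First compute PT:
[[-78, -32,  72,  78],
 [-78, -32,  72,  78],
 [ 78,  32, -72, -78],
 [ 39,  16, -36, -39]]
Now row reduce the product.
R2 ← R2 − R1: [0, 0, 0, 0]
R3 ← R3 + R1: [0, 0, 0, 0]
R4 ← R4 + (1/2)·R1: [0, 0, 0, 0]
1 nonzero row, so rank(PT) = 1.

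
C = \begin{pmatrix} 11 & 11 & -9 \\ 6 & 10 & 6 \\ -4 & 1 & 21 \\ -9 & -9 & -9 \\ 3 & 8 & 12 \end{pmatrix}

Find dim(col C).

3

Row reduce to echelon form.
R2 ← R2 − (6/11)·R1: [0, 4, 120/11]
R3 ← R3 + (4/11)·R1: [0, 5, 195/11]
R4 ← R4 + (9/11)·R1: [0, 0, -180/11]
R5 ← R5 − (3/11)·R1: [0, 5, 159/11]
R3 ← R3 − (5/4)·R2: [0, 0, 45/11]
R5 ← R5 − (5/4)·R2: [0, 0, 9/11]
R4 ← R4 + (4)·R3: [0, 0, 0]
R5 ← R5 − (1/5)·R3: [0, 0, 0]
Echelon form has 3 nonzero rows, so rank(C) = 3.
The column space has dimension equal to the rank: 3.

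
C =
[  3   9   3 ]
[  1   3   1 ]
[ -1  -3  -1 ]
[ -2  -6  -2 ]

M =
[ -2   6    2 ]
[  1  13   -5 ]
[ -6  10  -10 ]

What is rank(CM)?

1

First compute CM:
[[-15, 165, -69],
 [ -5,  55, -23],
 [  5, -55,  23],
 [ 10, -110,  46]]
Now row reduce the product.
R2 ← R2 − (1/3)·R1: [0, 0, 0]
R3 ← R3 + (1/3)·R1: [0, 0, 0]
R4 ← R4 + (2/3)·R1: [0, 0, 0]
1 nonzero row, so rank(CM) = 1.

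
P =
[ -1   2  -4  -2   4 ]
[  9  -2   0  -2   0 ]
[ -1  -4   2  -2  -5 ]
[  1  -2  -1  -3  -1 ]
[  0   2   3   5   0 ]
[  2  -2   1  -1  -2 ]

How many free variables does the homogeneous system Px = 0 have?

2

Row reduce to echelon form.
R2 ← R2 + (9)·R1: [0, 16, -36, -20, 36]
R3 ← R3 − R1: [0, -6, 6, 0, -9]
R4 ← R4 + R1: [0, 0, -5, -5, 3]
R6 ← R6 + (2)·R1: [0, 2, -7, -5, 6]
R3 ← R3 + (3/8)·R2: [0, 0, -15/2, -15/2, 9/2]
R5 ← R5 − (1/8)·R2: [0, 0, 15/2, 15/2, -9/2]
R6 ← R6 − (1/8)·R2: [0, 0, -5/2, -5/2, 3/2]
R4 ← R4 − (2/3)·R3: [0, 0, 0, 0, 0]
R5 ← R5 + R3: [0, 0, 0, 0, 0]
R6 ← R6 − (1/3)·R3: [0, 0, 0, 0, 0]
3 nonzero rows, so rank(P) = 3.
P has 5 columns; by rank–nullity, nullity = 5 − 3 = 2.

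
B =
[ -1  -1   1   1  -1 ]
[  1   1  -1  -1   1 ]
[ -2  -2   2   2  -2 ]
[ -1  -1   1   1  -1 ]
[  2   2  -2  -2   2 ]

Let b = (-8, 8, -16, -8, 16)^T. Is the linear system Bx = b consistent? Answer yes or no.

Row reduce the augmented matrix [B | b].
R2 ← R2 + R1: [0, 0, 0, 0, 0, 0]
R3 ← R3 − (2)·R1: [0, 0, 0, 0, 0, 0]
R4 ← R4 − R1: [0, 0, 0, 0, 0, 0]
R5 ← R5 + (2)·R1: [0, 0, 0, 0, 0, 0]
The echelon form has 1 nonzero rows, and every pivot lies in the first 5 columns, so rank(B) = rank([B|b]) = 1.
The system is consistent.

yes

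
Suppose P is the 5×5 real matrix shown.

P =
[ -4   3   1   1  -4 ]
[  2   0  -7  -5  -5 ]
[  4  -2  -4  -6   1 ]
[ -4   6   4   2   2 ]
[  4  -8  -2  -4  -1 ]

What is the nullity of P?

1

Row reduce to echelon form.
R2 ← R2 + (1/2)·R1: [0, 3/2, -13/2, -9/2, -7]
R3 ← R3 + R1: [0, 1, -3, -5, -3]
R4 ← R4 − R1: [0, 3, 3, 1, 6]
R5 ← R5 + R1: [0, -5, -1, -3, -5]
R3 ← R3 − (2/3)·R2: [0, 0, 4/3, -2, 5/3]
R4 ← R4 − (2)·R2: [0, 0, 16, 10, 20]
R5 ← R5 + (10/3)·R2: [0, 0, -68/3, -18, -85/3]
R4 ← R4 − (12)·R3: [0, 0, 0, 34, 0]
R5 ← R5 + (17)·R3: [0, 0, 0, -52, 0]
R5 ← R5 + (26/17)·R4: [0, 0, 0, 0, 0]
4 nonzero rows, so rank(P) = 4.
P has 5 columns; by rank–nullity, nullity = 5 − 4 = 1.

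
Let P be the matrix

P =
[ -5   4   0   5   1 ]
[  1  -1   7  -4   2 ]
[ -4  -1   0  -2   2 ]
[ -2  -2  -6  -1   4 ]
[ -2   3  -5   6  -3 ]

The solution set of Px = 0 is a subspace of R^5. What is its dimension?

1

Row reduce to echelon form.
R2 ← R2 + (1/5)·R1: [0, -1/5, 7, -3, 11/5]
R3 ← R3 − (4/5)·R1: [0, -21/5, 0, -6, 6/5]
R4 ← R4 − (2/5)·R1: [0, -18/5, -6, -3, 18/5]
R5 ← R5 − (2/5)·R1: [0, 7/5, -5, 4, -17/5]
R3 ← R3 − (21)·R2: [0, 0, -147, 57, -45]
R4 ← R4 − (18)·R2: [0, 0, -132, 51, -36]
R5 ← R5 + (7)·R2: [0, 0, 44, -17, 12]
R4 ← R4 − (44/49)·R3: [0, 0, 0, -9/49, 216/49]
R5 ← R5 + (44/147)·R3: [0, 0, 0, 3/49, -72/49]
R5 ← R5 + (1/3)·R4: [0, 0, 0, 0, 0]
4 nonzero rows, so rank(P) = 4.
P has 5 columns; by rank–nullity, nullity = 5 − 4 = 1.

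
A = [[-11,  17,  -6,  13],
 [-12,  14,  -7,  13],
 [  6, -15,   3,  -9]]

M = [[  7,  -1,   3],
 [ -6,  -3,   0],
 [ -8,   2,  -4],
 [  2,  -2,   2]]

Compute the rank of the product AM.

First compute AM:
[[-105, -78,  17],
 [-86, -70,  18],
 [ 90,  63, -12]]
Now row reduce the product.
R2 ← R2 − (86/105)·R1: [0, -214/35, 428/105]
R3 ← R3 + (6/7)·R1: [0, -27/7, 18/7]
R3 ← R3 − (135/214)·R2: [0, 0, 0]
2 nonzero rows, so rank(AM) = 2.

2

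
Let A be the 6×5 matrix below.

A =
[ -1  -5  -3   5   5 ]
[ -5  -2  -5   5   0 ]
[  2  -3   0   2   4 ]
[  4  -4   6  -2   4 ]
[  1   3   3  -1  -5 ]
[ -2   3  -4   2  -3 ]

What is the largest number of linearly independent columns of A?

Row reduce to echelon form.
R2 ← R2 − (5)·R1: [0, 23, 10, -20, -25]
R3 ← R3 + (2)·R1: [0, -13, -6, 12, 14]
R4 ← R4 + (4)·R1: [0, -24, -6, 18, 24]
R5 ← R5 + R1: [0, -2, 0, 4, 0]
R6 ← R6 − (2)·R1: [0, 13, 2, -8, -13]
R3 ← R3 + (13/23)·R2: [0, 0, -8/23, 16/23, -3/23]
R4 ← R4 + (24/23)·R2: [0, 0, 102/23, -66/23, -48/23]
R5 ← R5 + (2/23)·R2: [0, 0, 20/23, 52/23, -50/23]
R6 ← R6 − (13/23)·R2: [0, 0, -84/23, 76/23, 26/23]
R4 ← R4 + (51/4)·R3: [0, 0, 0, 6, -15/4]
R5 ← R5 + (5/2)·R3: [0, 0, 0, 4, -5/2]
R6 ← R6 − (21/2)·R3: [0, 0, 0, -4, 5/2]
R5 ← R5 − (2/3)·R4: [0, 0, 0, 0, 0]
R6 ← R6 + (2/3)·R4: [0, 0, 0, 0, 0]
Echelon form has 4 nonzero rows, so rank(A) = 4.
The rank gives the maximum number of linearly independent columns: 4.

4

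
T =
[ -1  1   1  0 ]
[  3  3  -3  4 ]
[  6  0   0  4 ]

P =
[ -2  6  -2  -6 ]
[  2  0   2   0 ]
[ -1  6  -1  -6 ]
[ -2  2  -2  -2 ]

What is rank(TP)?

First compute TP:
[[  3,   0,   3,   0],
 [ -5,   8,  -5,  -8],
 [-20,  44, -20, -44]]
Now row reduce the product.
R2 ← R2 + (5/3)·R1: [0, 8, 0, -8]
R3 ← R3 + (20/3)·R1: [0, 44, 0, -44]
R3 ← R3 − (11/2)·R2: [0, 0, 0, 0]
2 nonzero rows, so rank(TP) = 2.

2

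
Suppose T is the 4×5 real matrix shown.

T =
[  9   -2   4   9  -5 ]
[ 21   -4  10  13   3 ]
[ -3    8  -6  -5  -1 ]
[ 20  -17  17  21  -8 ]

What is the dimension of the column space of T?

Row reduce to echelon form.
R2 ← R2 − (7/3)·R1: [0, 2/3, 2/3, -8, 44/3]
R3 ← R3 + (1/3)·R1: [0, 22/3, -14/3, -2, -8/3]
R4 ← R4 − (20/9)·R1: [0, -113/9, 73/9, 1, 28/9]
R3 ← R3 − (11)·R2: [0, 0, -12, 86, -164]
R4 ← R4 + (113/6)·R2: [0, 0, 62/3, -449/3, 838/3]
R4 ← R4 + (31/18)·R3: [0, 0, 0, -14/9, -28/9]
Echelon form has 4 nonzero rows, so rank(T) = 4.
The column space has dimension equal to the rank: 4.

4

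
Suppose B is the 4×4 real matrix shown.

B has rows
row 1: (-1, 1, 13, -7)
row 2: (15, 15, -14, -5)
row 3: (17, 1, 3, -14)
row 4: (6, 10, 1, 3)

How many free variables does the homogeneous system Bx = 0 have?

0

Row reduce to echelon form.
R2 ← R2 + (15)·R1: [0, 30, 181, -110]
R3 ← R3 + (17)·R1: [0, 18, 224, -133]
R4 ← R4 + (6)·R1: [0, 16, 79, -39]
R3 ← R3 − (3/5)·R2: [0, 0, 577/5, -67]
R4 ← R4 − (8/15)·R2: [0, 0, -263/15, 59/3]
R4 ← R4 + (263/1731)·R3: [0, 0, 0, 5474/577]
4 nonzero rows, so rank(B) = 4.
B has 4 columns; by rank–nullity, nullity = 4 − 4 = 0.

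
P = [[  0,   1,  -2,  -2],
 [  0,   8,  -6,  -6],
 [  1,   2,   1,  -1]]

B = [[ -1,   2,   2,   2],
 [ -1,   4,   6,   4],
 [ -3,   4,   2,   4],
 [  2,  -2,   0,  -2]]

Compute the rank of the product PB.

First compute PB:
[[  1,   0,   2,   0],
 [ -2,  20,  36,  20],
 [ -8,  16,  16,  16]]
Now row reduce the product.
R2 ← R2 + (2)·R1: [0, 20, 40, 20]
R3 ← R3 + (8)·R1: [0, 16, 32, 16]
R3 ← R3 − (4/5)·R2: [0, 0, 0, 0]
2 nonzero rows, so rank(PB) = 2.

2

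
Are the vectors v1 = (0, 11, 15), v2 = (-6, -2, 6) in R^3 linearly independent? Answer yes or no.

yes

Form the matrix with these vectors as rows and row reduce.
Swap R1 ↔ R2
2 nonzero rows, so the 2 vectors span a space of dimension 2.
Since 2 = 2, the vectors are linearly independent.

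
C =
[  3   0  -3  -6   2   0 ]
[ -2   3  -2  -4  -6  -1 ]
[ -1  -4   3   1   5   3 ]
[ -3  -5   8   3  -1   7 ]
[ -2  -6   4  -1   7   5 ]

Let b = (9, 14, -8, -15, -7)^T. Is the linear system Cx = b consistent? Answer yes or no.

Row reduce the augmented matrix [C | b].
R2 ← R2 + (2/3)·R1: [0, 3, -4, -8, -14/3, -1, 20]
R3 ← R3 + (1/3)·R1: [0, -4, 2, -1, 17/3, 3, -5]
R4 ← R4 + R1: [0, -5, 5, -3, 1, 7, -6]
R5 ← R5 + (2/3)·R1: [0, -6, 2, -5, 25/3, 5, -1]
R3 ← R3 + (4/3)·R2: [0, 0, -10/3, -35/3, -5/9, 5/3, 65/3]
R4 ← R4 + (5/3)·R2: [0, 0, -5/3, -49/3, -61/9, 16/3, 82/3]
R5 ← R5 + (2)·R2: [0, 0, -6, -21, -1, 3, 39]
R4 ← R4 − (1/2)·R3: [0, 0, 0, -21/2, -13/2, 9/2, 33/2]
R5 ← R5 − (9/5)·R3: [0, 0, 0, 0, 0, 0, 0]
The echelon form has 4 nonzero rows, and every pivot lies in the first 6 columns, so rank(C) = rank([C|b]) = 4.
The system is consistent.

yes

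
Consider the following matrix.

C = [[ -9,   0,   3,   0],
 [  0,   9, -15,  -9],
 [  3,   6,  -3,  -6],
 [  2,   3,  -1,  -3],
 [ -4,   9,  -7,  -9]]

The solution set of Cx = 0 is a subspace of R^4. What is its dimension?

1

Row reduce to echelon form.
R3 ← R3 + (1/3)·R1: [0, 6, -2, -6]
R4 ← R4 + (2/9)·R1: [0, 3, -1/3, -3]
R5 ← R5 − (4/9)·R1: [0, 9, -25/3, -9]
R3 ← R3 − (2/3)·R2: [0, 0, 8, 0]
R4 ← R4 − (1/3)·R2: [0, 0, 14/3, 0]
R5 ← R5 − R2: [0, 0, 20/3, 0]
R4 ← R4 − (7/12)·R3: [0, 0, 0, 0]
R5 ← R5 − (5/6)·R3: [0, 0, 0, 0]
3 nonzero rows, so rank(C) = 3.
C has 4 columns; by rank–nullity, nullity = 4 − 3 = 1.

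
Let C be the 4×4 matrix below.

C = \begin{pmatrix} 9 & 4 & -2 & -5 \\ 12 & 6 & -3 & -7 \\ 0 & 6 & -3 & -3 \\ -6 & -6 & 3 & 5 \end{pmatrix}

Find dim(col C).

2

Row reduce to echelon form.
R2 ← R2 − (4/3)·R1: [0, 2/3, -1/3, -1/3]
R4 ← R4 + (2/3)·R1: [0, -10/3, 5/3, 5/3]
R3 ← R3 − (9)·R2: [0, 0, 0, 0]
R4 ← R4 + (5)·R2: [0, 0, 0, 0]
Echelon form has 2 nonzero rows, so rank(C) = 2.
The column space has dimension equal to the rank: 2.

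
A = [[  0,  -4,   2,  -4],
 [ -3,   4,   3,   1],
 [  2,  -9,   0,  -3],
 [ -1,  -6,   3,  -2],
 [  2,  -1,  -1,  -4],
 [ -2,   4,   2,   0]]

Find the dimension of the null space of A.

0

Row reduce to echelon form.
Swap R1 ↔ R2
R3 ← R3 + (2/3)·R1: [0, -19/3, 2, -7/3]
R4 ← R4 − (1/3)·R1: [0, -22/3, 2, -7/3]
R5 ← R5 + (2/3)·R1: [0, 5/3, 1, -10/3]
R6 ← R6 − (2/3)·R1: [0, 4/3, 0, -2/3]
R3 ← R3 − (19/12)·R2: [0, 0, -7/6, 4]
R4 ← R4 − (11/6)·R2: [0, 0, -5/3, 5]
R5 ← R5 + (5/12)·R2: [0, 0, 11/6, -5]
R6 ← R6 + (1/3)·R2: [0, 0, 2/3, -2]
R4 ← R4 − (10/7)·R3: [0, 0, 0, -5/7]
R5 ← R5 + (11/7)·R3: [0, 0, 0, 9/7]
R6 ← R6 + (4/7)·R3: [0, 0, 0, 2/7]
R5 ← R5 + (9/5)·R4: [0, 0, 0, 0]
R6 ← R6 + (2/5)·R4: [0, 0, 0, 0]
4 nonzero rows, so rank(A) = 4.
A has 4 columns; by rank–nullity, nullity = 4 − 4 = 0.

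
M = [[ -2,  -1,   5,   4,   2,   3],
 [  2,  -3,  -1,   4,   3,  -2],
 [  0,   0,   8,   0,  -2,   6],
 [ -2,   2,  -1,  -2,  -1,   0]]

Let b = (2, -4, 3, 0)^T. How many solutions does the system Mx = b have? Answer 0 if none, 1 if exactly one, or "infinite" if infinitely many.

0

Row reduce the augmented matrix [M | b].
R2 ← R2 + R1: [0, -4, 4, 8, 5, 1, -2]
R4 ← R4 − R1: [0, 3, -6, -6, -3, -3, -2]
R4 ← R4 + (3/4)·R2: [0, 0, -3, 0, 3/4, -9/4, -7/2]
R4 ← R4 + (3/8)·R3: [0, 0, 0, 0, 0, 0, -19/8]
The echelon form has 4 nonzero rows; the last pivot sits in the augmented column, so rank(M) = 3 but rank([M|b]) = 4.
Since the ranks differ, the system is inconsistent.
It has no solutions.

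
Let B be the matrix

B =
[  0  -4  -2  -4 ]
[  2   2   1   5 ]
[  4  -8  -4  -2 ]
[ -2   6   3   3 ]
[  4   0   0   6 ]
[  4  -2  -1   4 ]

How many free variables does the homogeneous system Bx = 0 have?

Row reduce to echelon form.
Swap R1 ↔ R2
R3 ← R3 − (2)·R1: [0, -12, -6, -12]
R4 ← R4 + R1: [0, 8, 4, 8]
R5 ← R5 − (2)·R1: [0, -4, -2, -4]
R6 ← R6 − (2)·R1: [0, -6, -3, -6]
R3 ← R3 − (3)·R2: [0, 0, 0, 0]
R4 ← R4 + (2)·R2: [0, 0, 0, 0]
R5 ← R5 − R2: [0, 0, 0, 0]
R6 ← R6 − (3/2)·R2: [0, 0, 0, 0]
2 nonzero rows, so rank(B) = 2.
B has 4 columns; by rank–nullity, nullity = 4 − 2 = 2.

2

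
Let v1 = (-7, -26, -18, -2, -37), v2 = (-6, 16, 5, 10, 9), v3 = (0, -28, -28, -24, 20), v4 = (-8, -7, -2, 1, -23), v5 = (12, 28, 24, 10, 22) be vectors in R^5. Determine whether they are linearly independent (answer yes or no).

Form the matrix with these vectors as rows and row reduce.
R2 ← R2 − (6/7)·R1: [0, 268/7, 143/7, 82/7, 285/7]
R4 ← R4 − (8/7)·R1: [0, 159/7, 130/7, 23/7, 135/7]
R5 ← R5 + (12/7)·R1: [0, -116/7, -48/7, 46/7, -290/7]
R3 ← R3 + (49/67)·R2: [0, 0, -875/67, -1034/67, 3335/67]
R4 ← R4 − (159/268)·R2: [0, 0, 1729/268, -491/134, -1305/268]
R5 ← R5 + (29/67)·R2: [0, 0, 133/67, 780/67, -1595/67]
R4 ← R4 + (247/500)·R3: [0, 0, 0, -1411/125, 493/25]
R5 ← R5 + (19/125)·R3: [0, 0, 0, 1162/125, -406/25]
R5 ← R5 + (14/17)·R4: [0, 0, 0, 0, 0]
4 nonzero rows, so the 5 vectors span a space of dimension 4.
Since 4 < 5, the vectors are linearly dependent.

no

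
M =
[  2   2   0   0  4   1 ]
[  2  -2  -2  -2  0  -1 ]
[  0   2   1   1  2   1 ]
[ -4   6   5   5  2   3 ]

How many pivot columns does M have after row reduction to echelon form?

Row reduce to echelon form.
R2 ← R2 − R1: [0, -4, -2, -2, -4, -2]
R4 ← R4 + (2)·R1: [0, 10, 5, 5, 10, 5]
R3 ← R3 + (1/2)·R2: [0, 0, 0, 0, 0, 0]
R4 ← R4 + (5/2)·R2: [0, 0, 0, 0, 0, 0]
Echelon form has 2 nonzero rows, so rank(M) = 2.
Each nonzero row contributes one pivot column: 2 pivot columns.

2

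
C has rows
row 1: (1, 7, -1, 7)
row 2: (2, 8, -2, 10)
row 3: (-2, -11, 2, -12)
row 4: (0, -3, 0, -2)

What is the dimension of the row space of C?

Row reduce to echelon form.
R2 ← R2 − (2)·R1: [0, -6, 0, -4]
R3 ← R3 + (2)·R1: [0, 3, 0, 2]
R3 ← R3 + (1/2)·R2: [0, 0, 0, 0]
R4 ← R4 − (1/2)·R2: [0, 0, 0, 0]
Echelon form has 2 nonzero rows, so rank(C) = 2.
The row space has dimension equal to the rank: 2.

2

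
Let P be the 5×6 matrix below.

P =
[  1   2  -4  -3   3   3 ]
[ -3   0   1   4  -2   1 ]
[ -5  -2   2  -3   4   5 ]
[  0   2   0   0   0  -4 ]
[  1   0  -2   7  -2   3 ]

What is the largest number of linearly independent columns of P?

5

Row reduce to echelon form.
R2 ← R2 + (3)·R1: [0, 6, -11, -5, 7, 10]
R3 ← R3 + (5)·R1: [0, 8, -18, -18, 19, 20]
R5 ← R5 − R1: [0, -2, 2, 10, -5, 0]
R3 ← R3 − (4/3)·R2: [0, 0, -10/3, -34/3, 29/3, 20/3]
R4 ← R4 − (1/3)·R2: [0, 0, 11/3, 5/3, -7/3, -22/3]
R5 ← R5 + (1/3)·R2: [0, 0, -5/3, 25/3, -8/3, 10/3]
R4 ← R4 + (11/10)·R3: [0, 0, 0, -54/5, 83/10, 0]
R5 ← R5 − (1/2)·R3: [0, 0, 0, 14, -15/2, 0]
R5 ← R5 + (35/27)·R4: [0, 0, 0, 0, 88/27, 0]
Echelon form has 5 nonzero rows, so rank(P) = 5.
The rank gives the maximum number of linearly independent columns: 5.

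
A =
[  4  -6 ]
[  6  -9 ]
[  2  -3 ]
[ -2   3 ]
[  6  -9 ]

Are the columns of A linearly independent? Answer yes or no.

Row reduce A to echelon form.
R2 ← R2 − (3/2)·R1: [0, 0]
R3 ← R3 − (1/2)·R1: [0, 0]
R4 ← R4 + (1/2)·R1: [0, 0]
R5 ← R5 − (3/2)·R1: [0, 0]
1 pivot among 2 columns.
Only 1 < 2 pivot columns, so the columns are linearly dependent.

no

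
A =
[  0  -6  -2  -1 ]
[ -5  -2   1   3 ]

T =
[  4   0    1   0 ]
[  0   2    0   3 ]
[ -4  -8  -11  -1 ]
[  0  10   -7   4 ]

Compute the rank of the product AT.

2

First compute AT:
[[  8,  -6,  29, -20],
 [-24,  18, -37,   5]]
Now row reduce the product.
R2 ← R2 + (3)·R1: [0, 0, 50, -55]
2 nonzero rows, so rank(AT) = 2.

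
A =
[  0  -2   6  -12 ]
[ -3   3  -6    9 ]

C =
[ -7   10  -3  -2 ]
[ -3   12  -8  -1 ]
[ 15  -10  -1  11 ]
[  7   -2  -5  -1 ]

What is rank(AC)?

First compute AC:
[[ 12, -60,  70,  80],
 [-15,  48, -54, -72]]
Now row reduce the product.
R2 ← R2 + (5/4)·R1: [0, -27, 67/2, 28]
2 nonzero rows, so rank(AC) = 2.

2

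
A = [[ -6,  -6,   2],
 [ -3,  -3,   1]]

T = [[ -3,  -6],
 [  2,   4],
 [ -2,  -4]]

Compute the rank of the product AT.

1

First compute AT:
[[  2,   4],
 [  1,   2]]
Now row reduce the product.
R2 ← R2 − (1/2)·R1: [0, 0]
1 nonzero row, so rank(AT) = 1.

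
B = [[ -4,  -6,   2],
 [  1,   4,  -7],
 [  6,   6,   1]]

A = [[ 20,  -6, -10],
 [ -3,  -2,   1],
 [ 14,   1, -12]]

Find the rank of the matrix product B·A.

First compute BA:
[[-34,  38,  10],
 [-90, -21,  78],
 [116, -47, -66]]
Now row reduce the product.
R2 ← R2 − (45/17)·R1: [0, -2067/17, 876/17]
R3 ← R3 + (58/17)·R1: [0, 1405/17, -542/17]
R3 ← R3 + (1405/2067)·R2: [0, 0, 2166/689]
3 nonzero rows, so rank(BA) = 3.

3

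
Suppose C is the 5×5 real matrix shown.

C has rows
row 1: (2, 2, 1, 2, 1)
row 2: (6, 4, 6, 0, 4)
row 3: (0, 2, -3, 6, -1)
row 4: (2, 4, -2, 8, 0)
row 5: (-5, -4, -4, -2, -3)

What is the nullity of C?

3

Row reduce to echelon form.
R2 ← R2 − (3)·R1: [0, -2, 3, -6, 1]
R4 ← R4 − R1: [0, 2, -3, 6, -1]
R5 ← R5 + (5/2)·R1: [0, 1, -3/2, 3, -1/2]
R3 ← R3 + R2: [0, 0, 0, 0, 0]
R4 ← R4 + R2: [0, 0, 0, 0, 0]
R5 ← R5 + (1/2)·R2: [0, 0, 0, 0, 0]
2 nonzero rows, so rank(C) = 2.
C has 5 columns; by rank–nullity, nullity = 5 − 2 = 3.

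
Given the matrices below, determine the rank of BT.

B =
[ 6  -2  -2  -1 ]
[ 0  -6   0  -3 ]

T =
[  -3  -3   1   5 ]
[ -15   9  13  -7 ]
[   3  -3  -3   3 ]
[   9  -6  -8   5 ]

First compute BT:
[[ -3, -24,  -6,  33],
 [ 63, -36, -54,  27]]
Now row reduce the product.
R2 ← R2 + (21)·R1: [0, -540, -180, 720]
2 nonzero rows, so rank(BT) = 2.

2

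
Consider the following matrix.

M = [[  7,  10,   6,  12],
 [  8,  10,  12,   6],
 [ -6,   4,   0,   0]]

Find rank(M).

Row reduce to echelon form.
R2 ← R2 − (8/7)·R1: [0, -10/7, 36/7, -54/7]
R3 ← R3 + (6/7)·R1: [0, 88/7, 36/7, 72/7]
R3 ← R3 + (44/5)·R2: [0, 0, 252/5, -288/5]
Echelon form has 3 nonzero rows, so rank(M) = 3.

3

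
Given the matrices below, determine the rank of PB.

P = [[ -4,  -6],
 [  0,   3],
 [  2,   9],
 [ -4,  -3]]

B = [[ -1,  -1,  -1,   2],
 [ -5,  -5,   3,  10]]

2

First compute PB:
[[ 34,  34, -14, -68],
 [-15, -15,   9,  30],
 [-47, -47,  25,  94],
 [ 19,  19,  -5, -38]]
Now row reduce the product.
R2 ← R2 + (15/34)·R1: [0, 0, 48/17, 0]
R3 ← R3 + (47/34)·R1: [0, 0, 96/17, 0]
R4 ← R4 − (19/34)·R1: [0, 0, 48/17, 0]
R3 ← R3 − (2)·R2: [0, 0, 0, 0]
R4 ← R4 − R2: [0, 0, 0, 0]
2 nonzero rows, so rank(PB) = 2.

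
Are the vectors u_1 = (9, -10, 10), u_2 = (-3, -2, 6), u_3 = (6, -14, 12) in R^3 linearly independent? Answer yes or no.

Form the matrix with these vectors as rows and row reduce.
R2 ← R2 + (1/3)·R1: [0, -16/3, 28/3]
R3 ← R3 − (2/3)·R1: [0, -22/3, 16/3]
R3 ← R3 − (11/8)·R2: [0, 0, -15/2]
3 nonzero rows, so the 3 vectors span a space of dimension 3.
Since 3 = 3, the vectors are linearly independent.

yes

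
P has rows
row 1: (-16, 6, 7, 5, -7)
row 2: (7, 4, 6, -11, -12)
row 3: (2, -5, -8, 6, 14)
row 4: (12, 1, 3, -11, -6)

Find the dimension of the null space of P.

Row reduce to echelon form.
R2 ← R2 + (7/16)·R1: [0, 53/8, 145/16, -141/16, -241/16]
R3 ← R3 + (1/8)·R1: [0, -17/4, -57/8, 53/8, 105/8]
R4 ← R4 + (3/4)·R1: [0, 11/2, 33/4, -29/4, -45/4]
R3 ← R3 + (34/53)·R2: [0, 0, -139/106, 103/106, 367/106]
R4 ← R4 − (44/53)·R2: [0, 0, 77/106, 7/106, 133/106]
R4 ← R4 + (77/139)·R3: [0, 0, 0, 84/139, 441/139]
4 nonzero rows, so rank(P) = 4.
P has 5 columns; by rank–nullity, nullity = 5 − 4 = 1.

1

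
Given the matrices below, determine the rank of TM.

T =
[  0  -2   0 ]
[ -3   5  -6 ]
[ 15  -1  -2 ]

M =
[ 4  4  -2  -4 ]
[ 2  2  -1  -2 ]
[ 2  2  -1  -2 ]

1

First compute TM:
[[ -4,  -4,   2,   4],
 [-14, -14,   7,  14],
 [ 54,  54, -27, -54]]
Now row reduce the product.
R2 ← R2 − (7/2)·R1: [0, 0, 0, 0]
R3 ← R3 + (27/2)·R1: [0, 0, 0, 0]
1 nonzero row, so rank(TM) = 1.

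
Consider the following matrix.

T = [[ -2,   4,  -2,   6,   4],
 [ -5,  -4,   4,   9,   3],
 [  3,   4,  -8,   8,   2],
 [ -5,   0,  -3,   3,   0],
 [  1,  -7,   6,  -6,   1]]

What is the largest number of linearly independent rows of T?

Row reduce to echelon form.
R2 ← R2 − (5/2)·R1: [0, -14, 9, -6, -7]
R3 ← R3 + (3/2)·R1: [0, 10, -11, 17, 8]
R4 ← R4 − (5/2)·R1: [0, -10, 2, -12, -10]
R5 ← R5 + (1/2)·R1: [0, -5, 5, -3, 3]
R3 ← R3 + (5/7)·R2: [0, 0, -32/7, 89/7, 3]
R4 ← R4 − (5/7)·R2: [0, 0, -31/7, -54/7, -5]
R5 ← R5 − (5/14)·R2: [0, 0, 25/14, -6/7, 11/2]
R4 ← R4 − (31/32)·R3: [0, 0, 0, -641/32, -253/32]
R5 ← R5 + (25/64)·R3: [0, 0, 0, 263/64, 427/64]
R5 ← R5 + (263/1282)·R4: [0, 0, 0, 0, 3237/641]
Echelon form has 5 nonzero rows, so rank(T) = 5.
The rank gives the maximum number of linearly independent rows: 5.

5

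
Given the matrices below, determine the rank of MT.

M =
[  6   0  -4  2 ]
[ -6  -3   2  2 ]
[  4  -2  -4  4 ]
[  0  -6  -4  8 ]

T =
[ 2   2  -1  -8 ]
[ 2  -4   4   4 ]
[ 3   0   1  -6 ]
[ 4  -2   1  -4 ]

First compute MT:
[[  8,   8,  -8, -32],
 [ -4,  -4,  -2,  16],
 [  8,   8, -12, -32],
 [  8,   8, -20, -32]]
Now row reduce the product.
R2 ← R2 + (1/2)·R1: [0, 0, -6, 0]
R3 ← R3 − R1: [0, 0, -4, 0]
R4 ← R4 − R1: [0, 0, -12, 0]
R3 ← R3 − (2/3)·R2: [0, 0, 0, 0]
R4 ← R4 − (2)·R2: [0, 0, 0, 0]
2 nonzero rows, so rank(MT) = 2.

2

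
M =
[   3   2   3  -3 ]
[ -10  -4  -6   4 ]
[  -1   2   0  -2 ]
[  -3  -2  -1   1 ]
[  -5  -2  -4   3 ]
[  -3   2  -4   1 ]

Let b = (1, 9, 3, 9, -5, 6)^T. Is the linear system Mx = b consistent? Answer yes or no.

no

Row reduce the augmented matrix [M | b].
R2 ← R2 + (10/3)·R1: [0, 8/3, 4, -6, 37/3]
R3 ← R3 + (1/3)·R1: [0, 8/3, 1, -3, 10/3]
R4 ← R4 + R1: [0, 0, 2, -2, 10]
R5 ← R5 + (5/3)·R1: [0, 4/3, 1, -2, -10/3]
R6 ← R6 + R1: [0, 4, -1, -2, 7]
R3 ← R3 − R2: [0, 0, -3, 3, -9]
R5 ← R5 − (1/2)·R2: [0, 0, -1, 1, -19/2]
R6 ← R6 − (3/2)·R2: [0, 0, -7, 7, -23/2]
R4 ← R4 + (2/3)·R3: [0, 0, 0, 0, 4]
R5 ← R5 − (1/3)·R3: [0, 0, 0, 0, -13/2]
R6 ← R6 − (7/3)·R3: [0, 0, 0, 0, 19/2]
R5 ← R5 + (13/8)·R4: [0, 0, 0, 0, 0]
R6 ← R6 − (19/8)·R4: [0, 0, 0, 0, 0]
The echelon form has 4 nonzero rows; the last pivot sits in the augmented column, so rank(M) = 3 but rank([M|b]) = 4.
Since the ranks differ, the system is inconsistent.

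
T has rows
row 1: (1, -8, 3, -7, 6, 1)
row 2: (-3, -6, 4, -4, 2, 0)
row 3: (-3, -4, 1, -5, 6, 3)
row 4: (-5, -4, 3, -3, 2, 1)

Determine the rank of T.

Row reduce to echelon form.
R2 ← R2 + (3)·R1: [0, -30, 13, -25, 20, 3]
R3 ← R3 + (3)·R1: [0, -28, 10, -26, 24, 6]
R4 ← R4 + (5)·R1: [0, -44, 18, -38, 32, 6]
R3 ← R3 − (14/15)·R2: [0, 0, -32/15, -8/3, 16/3, 16/5]
R4 ← R4 − (22/15)·R2: [0, 0, -16/15, -4/3, 8/3, 8/5]
R4 ← R4 − (1/2)·R3: [0, 0, 0, 0, 0, 0]
Echelon form has 3 nonzero rows, so rank(T) = 3.

3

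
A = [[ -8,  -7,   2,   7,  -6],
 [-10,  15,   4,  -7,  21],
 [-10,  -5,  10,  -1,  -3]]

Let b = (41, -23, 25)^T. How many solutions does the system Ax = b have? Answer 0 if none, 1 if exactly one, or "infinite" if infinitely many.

infinite

Row reduce the augmented matrix [A | b].
R2 ← R2 − (5/4)·R1: [0, 95/4, 3/2, -63/4, 57/2, -297/4]
R3 ← R3 − (5/4)·R1: [0, 15/4, 15/2, -39/4, 9/2, -105/4]
R3 ← R3 − (3/19)·R2: [0, 0, 138/19, -138/19, 0, -276/19]
The echelon form has 3 nonzero rows, and every pivot lies in the first 5 columns, so rank(A) = rank([A|b]) = 3.
The system is consistent.
rank = 3 < 5 unknowns, so there are infinitely many solutions.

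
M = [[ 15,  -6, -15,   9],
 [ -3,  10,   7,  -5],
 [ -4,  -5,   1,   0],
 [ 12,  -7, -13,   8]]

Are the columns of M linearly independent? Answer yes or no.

no

Row reduce M to echelon form.
R2 ← R2 + (1/5)·R1: [0, 44/5, 4, -16/5]
R3 ← R3 + (4/15)·R1: [0, -33/5, -3, 12/5]
R4 ← R4 − (4/5)·R1: [0, -11/5, -1, 4/5]
R3 ← R3 + (3/4)·R2: [0, 0, 0, 0]
R4 ← R4 + (1/4)·R2: [0, 0, 0, 0]
2 pivots among 4 columns.
Only 2 < 4 pivot columns, so the columns are linearly dependent.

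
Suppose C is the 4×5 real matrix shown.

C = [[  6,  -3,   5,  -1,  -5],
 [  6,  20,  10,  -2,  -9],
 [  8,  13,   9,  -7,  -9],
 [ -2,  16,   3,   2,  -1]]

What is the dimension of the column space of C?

4

Row reduce to echelon form.
R2 ← R2 − R1: [0, 23, 5, -1, -4]
R3 ← R3 − (4/3)·R1: [0, 17, 7/3, -17/3, -7/3]
R4 ← R4 + (1/3)·R1: [0, 15, 14/3, 5/3, -8/3]
R3 ← R3 − (17/23)·R2: [0, 0, -94/69, -340/69, 43/69]
R4 ← R4 − (15/23)·R2: [0, 0, 97/69, 160/69, -4/69]
R4 ← R4 + (97/94)·R3: [0, 0, 0, -130/47, 55/94]
Echelon form has 4 nonzero rows, so rank(C) = 4.
The column space has dimension equal to the rank: 4.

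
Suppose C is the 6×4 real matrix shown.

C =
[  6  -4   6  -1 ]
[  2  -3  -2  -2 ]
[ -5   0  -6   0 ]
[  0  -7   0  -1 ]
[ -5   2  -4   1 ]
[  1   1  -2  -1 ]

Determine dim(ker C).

Row reduce to echelon form.
R2 ← R2 − (1/3)·R1: [0, -5/3, -4, -5/3]
R3 ← R3 + (5/6)·R1: [0, -10/3, -1, -5/6]
R5 ← R5 + (5/6)·R1: [0, -4/3, 1, 1/6]
R6 ← R6 − (1/6)·R1: [0, 5/3, -3, -5/6]
R3 ← R3 − (2)·R2: [0, 0, 7, 5/2]
R4 ← R4 − (21/5)·R2: [0, 0, 84/5, 6]
R5 ← R5 − (4/5)·R2: [0, 0, 21/5, 3/2]
R6 ← R6 + R2: [0, 0, -7, -5/2]
R4 ← R4 − (12/5)·R3: [0, 0, 0, 0]
R5 ← R5 − (3/5)·R3: [0, 0, 0, 0]
R6 ← R6 + R3: [0, 0, 0, 0]
3 nonzero rows, so rank(C) = 3.
C has 4 columns; by rank–nullity, nullity = 4 − 3 = 1.

1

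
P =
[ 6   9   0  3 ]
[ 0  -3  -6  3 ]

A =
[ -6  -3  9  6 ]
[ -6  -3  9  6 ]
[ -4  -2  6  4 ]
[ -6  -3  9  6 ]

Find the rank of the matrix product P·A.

1

First compute PA:
[[-108, -54, 162, 108],
 [ 24,  12, -36, -24]]
Now row reduce the product.
R2 ← R2 + (2/9)·R1: [0, 0, 0, 0]
1 nonzero row, so rank(PA) = 1.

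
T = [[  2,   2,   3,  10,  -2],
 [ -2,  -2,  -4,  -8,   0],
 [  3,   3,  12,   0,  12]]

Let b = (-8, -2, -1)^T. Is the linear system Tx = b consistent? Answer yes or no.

Row reduce the augmented matrix [T | b].
R2 ← R2 + R1: [0, 0, -1, 2, -2, -10]
R3 ← R3 − (3/2)·R1: [0, 0, 15/2, -15, 15, 11]
R3 ← R3 + (15/2)·R2: [0, 0, 0, 0, 0, -64]
The echelon form has 3 nonzero rows; the last pivot sits in the augmented column, so rank(T) = 2 but rank([T|b]) = 3.
Since the ranks differ, the system is inconsistent.

no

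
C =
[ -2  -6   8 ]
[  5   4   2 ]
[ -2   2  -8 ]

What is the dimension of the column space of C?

2

Row reduce to echelon form.
R2 ← R2 + (5/2)·R1: [0, -11, 22]
R3 ← R3 − R1: [0, 8, -16]
R3 ← R3 + (8/11)·R2: [0, 0, 0]
Echelon form has 2 nonzero rows, so rank(C) = 2.
The column space has dimension equal to the rank: 2.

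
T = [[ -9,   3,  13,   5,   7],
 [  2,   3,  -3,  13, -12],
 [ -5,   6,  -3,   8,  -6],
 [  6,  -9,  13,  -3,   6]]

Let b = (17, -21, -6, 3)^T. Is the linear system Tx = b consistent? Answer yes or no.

Row reduce the augmented matrix [T | b].
R2 ← R2 + (2/9)·R1: [0, 11/3, -1/9, 127/9, -94/9, -155/9]
R3 ← R3 − (5/9)·R1: [0, 13/3, -92/9, 47/9, -89/9, -139/9]
R4 ← R4 + (2/3)·R1: [0, -7, 65/3, 1/3, 32/3, 43/3]
R3 ← R3 − (13/11)·R2: [0, 0, -111/11, -126/11, 27/11, 54/11]
R4 ← R4 + (21/11)·R2: [0, 0, 236/11, 300/11, -102/11, -204/11]
R4 ← R4 + (236/111)·R3: [0, 0, 0, 108/37, -150/37, -300/37]
The echelon form has 4 nonzero rows, and every pivot lies in the first 5 columns, so rank(T) = rank([T|b]) = 4.
The system is consistent.

yes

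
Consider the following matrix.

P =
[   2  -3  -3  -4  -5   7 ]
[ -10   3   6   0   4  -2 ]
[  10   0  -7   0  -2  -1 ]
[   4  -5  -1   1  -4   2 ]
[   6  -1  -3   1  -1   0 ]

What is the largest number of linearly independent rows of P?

Row reduce to echelon form.
R2 ← R2 + (5)·R1: [0, -12, -9, -20, -21, 33]
R3 ← R3 − (5)·R1: [0, 15, 8, 20, 23, -36]
R4 ← R4 − (2)·R1: [0, 1, 5, 9, 6, -12]
R5 ← R5 − (3)·R1: [0, 8, 6, 13, 14, -21]
R3 ← R3 + (5/4)·R2: [0, 0, -13/4, -5, -13/4, 21/4]
R4 ← R4 + (1/12)·R2: [0, 0, 17/4, 22/3, 17/4, -37/4]
R5 ← R5 + (2/3)·R2: [0, 0, 0, -1/3, 0, 1]
R4 ← R4 + (17/13)·R3: [0, 0, 0, 31/39, 0, -31/13]
R5 ← R5 + (13/31)·R4: [0, 0, 0, 0, 0, 0]
Echelon form has 4 nonzero rows, so rank(P) = 4.
The rank gives the maximum number of linearly independent rows: 4.

4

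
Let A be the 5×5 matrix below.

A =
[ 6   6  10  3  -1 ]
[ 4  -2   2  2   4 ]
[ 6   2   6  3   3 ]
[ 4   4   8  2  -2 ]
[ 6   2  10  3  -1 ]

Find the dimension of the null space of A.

Row reduce to echelon form.
R2 ← R2 − (2/3)·R1: [0, -6, -14/3, 0, 14/3]
R3 ← R3 − R1: [0, -4, -4, 0, 4]
R4 ← R4 − (2/3)·R1: [0, 0, 4/3, 0, -4/3]
R5 ← R5 − R1: [0, -4, 0, 0, 0]
R3 ← R3 − (2/3)·R2: [0, 0, -8/9, 0, 8/9]
R5 ← R5 − (2/3)·R2: [0, 0, 28/9, 0, -28/9]
R4 ← R4 + (3/2)·R3: [0, 0, 0, 0, 0]
R5 ← R5 + (7/2)·R3: [0, 0, 0, 0, 0]
3 nonzero rows, so rank(A) = 3.
A has 5 columns; by rank–nullity, nullity = 5 − 3 = 2.

2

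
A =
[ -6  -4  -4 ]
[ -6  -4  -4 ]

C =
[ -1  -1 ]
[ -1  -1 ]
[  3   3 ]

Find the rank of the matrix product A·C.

First compute AC:
[[ -2,  -2],
 [ -2,  -2]]
Now row reduce the product.
R2 ← R2 − R1: [0, 0]
1 nonzero row, so rank(AC) = 1.

1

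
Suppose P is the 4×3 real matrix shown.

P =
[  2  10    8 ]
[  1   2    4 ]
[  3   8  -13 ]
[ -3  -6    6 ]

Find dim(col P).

Row reduce to echelon form.
R2 ← R2 − (1/2)·R1: [0, -3, 0]
R3 ← R3 − (3/2)·R1: [0, -7, -25]
R4 ← R4 + (3/2)·R1: [0, 9, 18]
R3 ← R3 − (7/3)·R2: [0, 0, -25]
R4 ← R4 + (3)·R2: [0, 0, 18]
R4 ← R4 + (18/25)·R3: [0, 0, 0]
Echelon form has 3 nonzero rows, so rank(P) = 3.
The column space has dimension equal to the rank: 3.

3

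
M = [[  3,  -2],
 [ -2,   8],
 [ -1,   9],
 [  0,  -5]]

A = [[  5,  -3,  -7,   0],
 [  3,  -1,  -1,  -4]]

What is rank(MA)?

2

First compute MA:
[[  9,  -7, -19,   8],
 [ 14,  -2,   6, -32],
 [ 22,  -6,  -2, -36],
 [-15,   5,   5,  20]]
Now row reduce the product.
R2 ← R2 − (14/9)·R1: [0, 80/9, 320/9, -400/9]
R3 ← R3 − (22/9)·R1: [0, 100/9, 400/9, -500/9]
R4 ← R4 + (5/3)·R1: [0, -20/3, -80/3, 100/3]
R3 ← R3 − (5/4)·R2: [0, 0, 0, 0]
R4 ← R4 + (3/4)·R2: [0, 0, 0, 0]
2 nonzero rows, so rank(MA) = 2.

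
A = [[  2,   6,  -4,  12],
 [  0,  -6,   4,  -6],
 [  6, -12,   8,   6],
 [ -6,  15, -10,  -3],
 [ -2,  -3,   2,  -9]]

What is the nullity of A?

Row reduce to echelon form.
R3 ← R3 − (3)·R1: [0, -30, 20, -30]
R4 ← R4 + (3)·R1: [0, 33, -22, 33]
R5 ← R5 + R1: [0, 3, -2, 3]
R3 ← R3 − (5)·R2: [0, 0, 0, 0]
R4 ← R4 + (11/2)·R2: [0, 0, 0, 0]
R5 ← R5 + (1/2)·R2: [0, 0, 0, 0]
2 nonzero rows, so rank(A) = 2.
A has 4 columns; by rank–nullity, nullity = 4 − 2 = 2.

2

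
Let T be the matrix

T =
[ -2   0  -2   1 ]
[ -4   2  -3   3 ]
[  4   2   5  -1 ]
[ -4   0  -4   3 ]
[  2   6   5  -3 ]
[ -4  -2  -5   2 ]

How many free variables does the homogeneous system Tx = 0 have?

Row reduce to echelon form.
R2 ← R2 − (2)·R1: [0, 2, 1, 1]
R3 ← R3 + (2)·R1: [0, 2, 1, 1]
R4 ← R4 − (2)·R1: [0, 0, 0, 1]
R5 ← R5 + R1: [0, 6, 3, -2]
R6 ← R6 − (2)·R1: [0, -2, -1, 0]
R3 ← R3 − R2: [0, 0, 0, 0]
R5 ← R5 − (3)·R2: [0, 0, 0, -5]
R6 ← R6 + R2: [0, 0, 0, 1]
Swap R3 ↔ R4
R5 ← R5 + (5)·R3: [0, 0, 0, 0]
R6 ← R6 − R3: [0, 0, 0, 0]
3 nonzero rows, so rank(T) = 3.
T has 4 columns; by rank–nullity, nullity = 4 − 3 = 1.

1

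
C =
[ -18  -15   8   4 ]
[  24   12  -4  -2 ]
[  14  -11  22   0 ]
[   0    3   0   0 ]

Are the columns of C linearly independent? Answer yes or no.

yes

Row reduce C to echelon form.
R2 ← R2 + (4/3)·R1: [0, -8, 20/3, 10/3]
R3 ← R3 + (7/9)·R1: [0, -68/3, 254/9, 28/9]
R3 ← R3 − (17/6)·R2: [0, 0, 28/3, -19/3]
R4 ← R4 + (3/8)·R2: [0, 0, 5/2, 5/4]
R4 ← R4 − (15/56)·R3: [0, 0, 0, 165/56]
4 pivots among 4 columns.
Every column is a pivot column, so the columns are linearly independent.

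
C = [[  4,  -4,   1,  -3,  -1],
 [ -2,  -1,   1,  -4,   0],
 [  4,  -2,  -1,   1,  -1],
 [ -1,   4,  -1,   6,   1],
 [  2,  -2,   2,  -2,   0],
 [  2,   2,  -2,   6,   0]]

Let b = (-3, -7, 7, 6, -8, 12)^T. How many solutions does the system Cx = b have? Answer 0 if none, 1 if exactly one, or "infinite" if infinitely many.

Row reduce the augmented matrix [C | b].
R2 ← R2 + (1/2)·R1: [0, -3, 3/2, -11/2, -1/2, -17/2]
R3 ← R3 − R1: [0, 2, -2, 4, 0, 10]
R4 ← R4 + (1/4)·R1: [0, 3, -3/4, 21/4, 3/4, 21/4]
R5 ← R5 − (1/2)·R1: [0, 0, 3/2, -1/2, 1/2, -13/2]
R6 ← R6 − (1/2)·R1: [0, 4, -5/2, 15/2, 1/2, 27/2]
R3 ← R3 + (2/3)·R2: [0, 0, -1, 1/3, -1/3, 13/3]
R4 ← R4 + R2: [0, 0, 3/4, -1/4, 1/4, -13/4]
R6 ← R6 + (4/3)·R2: [0, 0, -1/2, 1/6, -1/6, 13/6]
R4 ← R4 + (3/4)·R3: [0, 0, 0, 0, 0, 0]
R5 ← R5 + (3/2)·R3: [0, 0, 0, 0, 0, 0]
R6 ← R6 − (1/2)·R3: [0, 0, 0, 0, 0, 0]
The echelon form has 3 nonzero rows, and every pivot lies in the first 5 columns, so rank(C) = rank([C|b]) = 3.
The system is consistent.
rank = 3 < 5 unknowns, so there are infinitely many solutions.

infinite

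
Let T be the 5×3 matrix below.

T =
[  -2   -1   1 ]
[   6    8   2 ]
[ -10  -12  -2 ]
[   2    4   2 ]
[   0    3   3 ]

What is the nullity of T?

1

Row reduce to echelon form.
R2 ← R2 + (3)·R1: [0, 5, 5]
R3 ← R3 − (5)·R1: [0, -7, -7]
R4 ← R4 + R1: [0, 3, 3]
R3 ← R3 + (7/5)·R2: [0, 0, 0]
R4 ← R4 − (3/5)·R2: [0, 0, 0]
R5 ← R5 − (3/5)·R2: [0, 0, 0]
2 nonzero rows, so rank(T) = 2.
T has 3 columns; by rank–nullity, nullity = 3 − 2 = 1.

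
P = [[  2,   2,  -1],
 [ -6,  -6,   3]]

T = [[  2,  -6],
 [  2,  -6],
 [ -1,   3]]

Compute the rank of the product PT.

1

First compute PT:
[[  9, -27],
 [-27,  81]]
Now row reduce the product.
R2 ← R2 + (3)·R1: [0, 0]
1 nonzero row, so rank(PT) = 1.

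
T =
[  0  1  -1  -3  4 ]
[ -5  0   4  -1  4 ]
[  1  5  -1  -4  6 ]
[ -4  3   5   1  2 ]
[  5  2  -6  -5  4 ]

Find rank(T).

3

Row reduce to echelon form.
Swap R1 ↔ R2
R3 ← R3 + (1/5)·R1: [0, 5, -1/5, -21/5, 34/5]
R4 ← R4 − (4/5)·R1: [0, 3, 9/5, 9/5, -6/5]
R5 ← R5 + R1: [0, 2, -2, -6, 8]
R3 ← R3 − (5)·R2: [0, 0, 24/5, 54/5, -66/5]
R4 ← R4 − (3)·R2: [0, 0, 24/5, 54/5, -66/5]
R5 ← R5 − (2)·R2: [0, 0, 0, 0, 0]
R4 ← R4 − R3: [0, 0, 0, 0, 0]
Echelon form has 3 nonzero rows, so rank(T) = 3.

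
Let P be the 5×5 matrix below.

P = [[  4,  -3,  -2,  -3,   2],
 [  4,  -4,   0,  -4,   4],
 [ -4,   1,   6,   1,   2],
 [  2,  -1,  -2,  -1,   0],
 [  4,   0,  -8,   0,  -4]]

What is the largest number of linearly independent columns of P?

Row reduce to echelon form.
R2 ← R2 − R1: [0, -1, 2, -1, 2]
R3 ← R3 + R1: [0, -2, 4, -2, 4]
R4 ← R4 − (1/2)·R1: [0, 1/2, -1, 1/2, -1]
R5 ← R5 − R1: [0, 3, -6, 3, -6]
R3 ← R3 − (2)·R2: [0, 0, 0, 0, 0]
R4 ← R4 + (1/2)·R2: [0, 0, 0, 0, 0]
R5 ← R5 + (3)·R2: [0, 0, 0, 0, 0]
Echelon form has 2 nonzero rows, so rank(P) = 2.
The rank gives the maximum number of linearly independent columns: 2.

2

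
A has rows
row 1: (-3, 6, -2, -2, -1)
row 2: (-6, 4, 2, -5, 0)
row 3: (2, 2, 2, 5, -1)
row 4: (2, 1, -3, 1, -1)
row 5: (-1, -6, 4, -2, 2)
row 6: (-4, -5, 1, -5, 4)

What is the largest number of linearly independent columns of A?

4

Row reduce to echelon form.
R2 ← R2 − (2)·R1: [0, -8, 6, -1, 2]
R3 ← R3 + (2/3)·R1: [0, 6, 2/3, 11/3, -5/3]
R4 ← R4 + (2/3)·R1: [0, 5, -13/3, -1/3, -5/3]
R5 ← R5 − (1/3)·R1: [0, -8, 14/3, -4/3, 7/3]
R6 ← R6 − (4/3)·R1: [0, -13, 11/3, -7/3, 16/3]
R3 ← R3 + (3/4)·R2: [0, 0, 31/6, 35/12, -1/6]
R4 ← R4 + (5/8)·R2: [0, 0, -7/12, -23/24, -5/12]
R5 ← R5 − R2: [0, 0, -4/3, -1/3, 1/3]
R6 ← R6 − (13/8)·R2: [0, 0, -73/12, -17/24, 25/12]
R4 ← R4 + (7/62)·R3: [0, 0, 0, -39/62, -27/62]
R5 ← R5 + (8/31)·R3: [0, 0, 0, 13/31, 9/31]
R6 ← R6 + (73/62)·R3: [0, 0, 0, 169/62, 117/62]
R5 ← R5 + (2/3)·R4: [0, 0, 0, 0, 0]
R6 ← R6 + (13/3)·R4: [0, 0, 0, 0, 0]
Echelon form has 4 nonzero rows, so rank(A) = 4.
The rank gives the maximum number of linearly independent columns: 4.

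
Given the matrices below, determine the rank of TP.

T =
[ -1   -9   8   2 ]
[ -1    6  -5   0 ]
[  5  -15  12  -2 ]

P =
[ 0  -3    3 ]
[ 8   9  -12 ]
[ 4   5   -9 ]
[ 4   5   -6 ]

First compute TP:
[[-32, -28,  21],
 [ 28,  32, -30],
 [-80, -100,  99]]
Now row reduce the product.
R2 ← R2 + (7/8)·R1: [0, 15/2, -93/8]
R3 ← R3 − (5/2)·R1: [0, -30, 93/2]
R3 ← R3 + (4)·R2: [0, 0, 0]
2 nonzero rows, so rank(TP) = 2.

2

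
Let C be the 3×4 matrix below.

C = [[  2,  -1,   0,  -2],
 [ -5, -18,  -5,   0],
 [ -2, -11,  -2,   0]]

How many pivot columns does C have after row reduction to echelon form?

Row reduce to echelon form.
R2 ← R2 + (5/2)·R1: [0, -41/2, -5, -5]
R3 ← R3 + R1: [0, -12, -2, -2]
R3 ← R3 − (24/41)·R2: [0, 0, 38/41, 38/41]
Echelon form has 3 nonzero rows, so rank(C) = 3.
Each nonzero row contributes one pivot column: 3 pivot columns.

3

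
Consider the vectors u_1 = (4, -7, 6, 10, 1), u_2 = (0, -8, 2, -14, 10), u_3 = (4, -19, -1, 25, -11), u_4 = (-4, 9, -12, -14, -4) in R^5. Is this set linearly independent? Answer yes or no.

Form the matrix with these vectors as rows and row reduce.
R3 ← R3 − R1: [0, -12, -7, 15, -12]
R4 ← R4 + R1: [0, 2, -6, -4, -3]
R3 ← R3 − (3/2)·R2: [0, 0, -10, 36, -27]
R4 ← R4 + (1/4)·R2: [0, 0, -11/2, -15/2, -1/2]
R4 ← R4 − (11/20)·R3: [0, 0, 0, -273/10, 287/20]
4 nonzero rows, so the 4 vectors span a space of dimension 4.
Since 4 = 4, the vectors are linearly independent.

yes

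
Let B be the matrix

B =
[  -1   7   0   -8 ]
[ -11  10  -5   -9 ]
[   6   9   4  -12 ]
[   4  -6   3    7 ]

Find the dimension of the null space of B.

1

Row reduce to echelon form.
R2 ← R2 − (11)·R1: [0, -67, -5, 79]
R3 ← R3 + (6)·R1: [0, 51, 4, -60]
R4 ← R4 + (4)·R1: [0, 22, 3, -25]
R3 ← R3 + (51/67)·R2: [0, 0, 13/67, 9/67]
R4 ← R4 + (22/67)·R2: [0, 0, 91/67, 63/67]
R4 ← R4 − (7)·R3: [0, 0, 0, 0]
3 nonzero rows, so rank(B) = 3.
B has 4 columns; by rank–nullity, nullity = 4 − 3 = 1.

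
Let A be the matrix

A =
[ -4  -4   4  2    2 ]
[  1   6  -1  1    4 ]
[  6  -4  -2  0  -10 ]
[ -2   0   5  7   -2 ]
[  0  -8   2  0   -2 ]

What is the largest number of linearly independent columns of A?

4

Row reduce to echelon form.
R2 ← R2 + (1/4)·R1: [0, 5, 0, 3/2, 9/2]
R3 ← R3 + (3/2)·R1: [0, -10, 4, 3, -7]
R4 ← R4 − (1/2)·R1: [0, 2, 3, 6, -3]
R3 ← R3 + (2)·R2: [0, 0, 4, 6, 2]
R4 ← R4 − (2/5)·R2: [0, 0, 3, 27/5, -24/5]
R5 ← R5 + (8/5)·R2: [0, 0, 2, 12/5, 26/5]
R4 ← R4 − (3/4)·R3: [0, 0, 0, 9/10, -63/10]
R5 ← R5 − (1/2)·R3: [0, 0, 0, -3/5, 21/5]
R5 ← R5 + (2/3)·R4: [0, 0, 0, 0, 0]
Echelon form has 4 nonzero rows, so rank(A) = 4.
The rank gives the maximum number of linearly independent columns: 4.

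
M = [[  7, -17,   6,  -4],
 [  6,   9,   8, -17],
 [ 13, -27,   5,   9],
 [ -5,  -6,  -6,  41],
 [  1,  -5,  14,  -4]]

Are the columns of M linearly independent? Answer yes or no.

Row reduce M to echelon form.
R2 ← R2 − (6/7)·R1: [0, 165/7, 20/7, -95/7]
R3 ← R3 − (13/7)·R1: [0, 32/7, -43/7, 115/7]
R4 ← R4 + (5/7)·R1: [0, -127/7, -12/7, 267/7]
R5 ← R5 − (1/7)·R1: [0, -18/7, 92/7, -24/7]
R3 ← R3 − (32/165)·R2: [0, 0, -221/33, 629/33]
R4 ← R4 + (127/165)·R2: [0, 0, 16/33, 914/33]
R5 ← R5 + (6/55)·R2: [0, 0, 148/11, -54/11]
R4 ← R4 + (16/221)·R3: [0, 0, 0, 378/13]
R5 ← R5 + (444/221)·R3: [0, 0, 0, 434/13]
R5 ← R5 − (31/27)·R4: [0, 0, 0, 0]
4 pivots among 4 columns.
Every column is a pivot column, so the columns are linearly independent.

yes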